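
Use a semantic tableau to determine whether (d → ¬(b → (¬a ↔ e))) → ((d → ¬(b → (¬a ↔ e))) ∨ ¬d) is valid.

Valid

Assume the negation and expand:
Initial set: {¬((d → ¬(b → (¬a ↔ e))) → ((d → ¬(b → (¬a ↔ e))) ∨ ¬d))}.
¬((d → ¬(b → (¬a ↔ e))) → ((d → ¬(b → (¬a ↔ e))) ∨ ¬d)): α-rule — add (d → ¬(b → (¬a ↔ e))), ¬((d → ¬(b → (¬a ↔ e))) ∨ ¬d).
¬((d → ¬(b → (¬a ↔ e))) ∨ ¬d): α-rule — add ¬(d → ¬(b → (¬a ↔ e))), ¬¬d.
¬(d → ¬(b → (¬a ↔ e))): α-rule — add d, ¬¬(b → (¬a ↔ e)).
(d → ¬(b → (¬a ↔ e))): β-rule — branch into ¬d  //  ¬(b → (¬a ↔ e)).
  branch 1 (add ¬d):
    × closes — contains both d and ¬d.
  branch 2 (add ¬(b → (¬a ↔ e))):
    ¬(b → (¬a ↔ e)): α-rule — add b, ¬(¬a ↔ e).
    ¬¬(b → (¬a ↔ e)): β-rule — branch into ¬b  //  (¬a ↔ e).
      branch 2.1 (add ¬b):
        × closes — contains both b and ¬b.
      branch 2.2 (add (¬a ↔ e)):
        ¬(¬a ↔ e): β-rule — branch into ¬a, ¬e  //  ¬¬a, e.
          branch 2.2.1 (add ¬a, ¬e):
            (¬a ↔ e): β-rule — branch into ¬a, e  //  ¬¬a, ¬e.
              branch 2.2.1.1 (add ¬a, e):
                × closes — contains both e and ¬e.
              branch 2.2.1.2 (add ¬¬a, ¬e):
                × closes — contains both a and ¬a.
          branch 2.2.2 (add ¬¬a, e):
            (¬a ↔ e): β-rule — branch into ¬a, e  //  ¬¬a, ¬e.
              branch 2.2.2.1 (add ¬a, e):
                × closes — contains both a and ¬a.
              branch 2.2.2.2 (add ¬¬a, ¬e):
                × closes — contains both e and ¬e.
All 6 branches close.
Every branch closed, so the negation is unsatisfiable and the formula is valid.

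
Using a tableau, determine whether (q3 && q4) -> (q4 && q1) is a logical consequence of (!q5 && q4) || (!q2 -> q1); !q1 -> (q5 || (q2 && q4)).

No

Initial set: {((!q5 && q4) || (!q2 -> q1)); (!q1 -> (q5 || (q2 && q4))); !((q3 && q4) -> (q4 && q1))}.
!((q3 && q4) -> (q4 && q1)): α-rule — add (q3 && q4), !(q4 && q1).
(q3 && q4): α-rule — add q3, q4.
((!q5 && q4) || (!q2 -> q1)): β-rule — branch into (!q5 && q4)  //  (!q2 -> q1).
  branch 1 (add (!q5 && q4)):
    (!q5 && q4): α-rule — add !q5, q4.
    (!q1 -> (q5 || (q2 && q4))): β-rule — branch into !!q1  //  (q5 || (q2 && q4)).
      branch 1.1 (add !!q1):
        !(q4 && q1): β-rule — branch into !q4  //  !q1.
          branch 1.1.1 (add !q4):
            × closes — contains both q4 and !q4.
          branch 1.1.2 (add !q1):
            × closes — contains both q1 and !q1.
      branch 1.2 (add (q5 || (q2 && q4))):
        !(q4 && q1): β-rule — branch into !q4  //  !q1.
          branch 1.2.1 (add !q4):
            × closes — contains both q4 and !q4.
          branch 1.2.2 (add !q1):
            (q5 || (q2 && q4)): β-rule — branch into q5  //  (q2 && q4).
              branch 1.2.2.1 (add q5):
                × closes — contains both q5 and !q5.
              branch 1.2.2.2 (add (q2 && q4)):
                (q2 && q4): α-rule — add q2, q4.
                ○ open, literals {q1=F, q2=T, q3=T, q4=T, q5=F}.
  branch 2 (add (!q2 -> q1)):
    (!q1 -> (q5 || (q2 && q4))): β-rule — branch into !!q1  //  (q5 || (q2 && q4)).
      branch 2.1 (add !!q1):
        !(q4 && q1): β-rule — branch into !q4  //  !q1.
          branch 2.1.1 (add !q4):
            × closes — contains both q4 and !q4.
          branch 2.1.2 (add !q1):
            × closes — contains both q1 and !q1.
      branch 2.2 (add (q5 || (q2 && q4))):
        !(q4 && q1): β-rule — branch into !q4  //  !q1.
          branch 2.2.1 (add !q4):
            × closes — contains both q4 and !q4.
          branch 2.2.2 (add !q1):
            (!q2 -> q1): β-rule — branch into !!q2  //  q1.
              branch 2.2.2.1 (add !!q2):
                (q5 || (q2 && q4)): β-rule — branch into q5  //  (q2 && q4).
                  branch 2.2.2.1.1 (add q5):
                    ○ open, literals {q1=F, q2=T, q3=T, q4=T, q5=T}.
                  branch 2.2.2.1.2 (add (q2 && q4)):
                    (q2 && q4): α-rule — add q2, q4.
                    ○ open, literals {q1=F, q2=T, q3=T, q4=T}.
              branch 2.2.2.2 (add q1):
                × closes — contains both q1 and !q1.
8 branches closed, 3 open.
An open branch gives a countermodel: q1=F, q2=T, q3=T, q4=T, q5=F (unmentioned atoms arbitrary); the premises hold there but the conclusion fails.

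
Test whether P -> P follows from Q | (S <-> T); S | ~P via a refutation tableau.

Yes

Initial set: {(Q | (S <-> T)); (S | ~P); ~(P -> P)}.
~(P -> P): α-rule — add P, ~P.
× closes — contains both P and ~P.
All 1 branch closes.
Every branch closed, so the premises entail the conclusion.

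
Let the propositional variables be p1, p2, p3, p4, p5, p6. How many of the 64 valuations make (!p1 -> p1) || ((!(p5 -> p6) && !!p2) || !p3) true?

Initial set: {((!p1 -> p1) || ((!(p5 -> p6) && !!p2) || !p3))}.
((!p1 -> p1) || ((!(p5 -> p6) && !!p2) || !p3)): β-rule — branch into (!p1 -> p1)  //  ((!(p5 -> p6) && !!p2) || !p3).
  branch 1 (add (!p1 -> p1)):
    (!p1 -> p1): β-rule — branch into !!p1  //  p1.
      branch 1.1 (add !!p1):
        ○ open, literals {p1=T}.
      branch 1.2 (add p1):
        ○ open, literals {p1=T}.
  branch 2 (add ((!(p5 -> p6) && !!p2) || !p3)):
    ((!(p5 -> p6) && !!p2) || !p3): β-rule — branch into (!(p5 -> p6) && !!p2)  //  !p3.
      branch 2.1 (add (!(p5 -> p6) && !!p2)):
        (!(p5 -> p6) && !!p2): α-rule — add !(p5 -> p6), !!p2.
        !(p5 -> p6): α-rule — add p5, !p6.
        !!p2: drop double negation, giving p2.
        ○ open, literals {p2=T, p5=T, p6=F}.
      branch 2.2 (add !p3):
        ○ open, literals {p3=F}.
0 branches closed, 4 open.
Each open branch fixes some atoms; the unmentioned ones are free. Counting distinct full assignments: branch {p1=T} (p2, p3, p4, p5, p6) contributes 32 new; branch {p1=T} (p2, p3, p4, p5, p6) contributes 0 new; branch {p2=T, p5=T, p6=F} (p1, p3, p4) contributes 4 new; branch {p3=F} (p1, p2, p4, p5, p6) contributes 14 new. Total: 50.

50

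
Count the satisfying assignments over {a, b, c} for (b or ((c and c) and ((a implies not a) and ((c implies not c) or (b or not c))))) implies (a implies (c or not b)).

7

Initial set: {((b or ((c and c) and ((a implies not a) and ((c implies not c) or (b or not c))))) implies (a implies (c or not b)))}.
((b or ((c and c) and ((a implies not a) and ((c implies not c) or (b or not c))))) implies (a implies (c or not b))): β-rule — branch into not (b or ((c and c) and ((a implies not a) and ((c implies not c) or (b or not c)))))  //  (a implies (c or not b)).
  branch 1 (add not (b or ((c and c) and ((a implies not a) and ((c implies not c) or (b or not c)))))):
    not (b or ((c and c) and ((a implies not a) and ((c implies not c) or (b or not c))))): α-rule — add not b, not ((c and c) and ((a implies not a) and ((c implies not c) or (b or not c)))).
    not ((c and c) and ((a implies not a) and ((c implies not c) or (b or not c)))): β-rule — branch into not (c and c)  //  not ((a implies not a) and ((c implies not c) or (b or not c))).
      branch 1.1 (add not (c and c)):
        not (c and c): β-rule — branch into not c  //  not c.
          branch 1.1.1 (add not c):
            ○ open, literals {b=F, c=F}.
          branch 1.1.2 (add not c):
            ○ open, literals {b=F, c=F}.
      branch 1.2 (add not ((a implies not a) and ((c implies not c) or (b or not c)))):
        not ((a implies not a) and ((c implies not c) or (b or not c))): β-rule — branch into not (a implies not a)  //  not ((c implies not c) or (b or not c)).
          branch 1.2.1 (add not (a implies not a)):
            not (a implies not a): α-rule — add a, not not a.
            ○ open, literals {a=T, b=F}.
          branch 1.2.2 (add not ((c implies not c) or (b or not c))):
            not ((c implies not c) or (b or not c)): α-rule — add not (c implies not c), not (b or not c).
            not (c implies not c): α-rule — add c, not not c.
            not (b or not c): α-rule — add not b, not not c.
            ○ open, literals {b=F, c=T}.
  branch 2 (add (a implies (c or not b))):
    (a implies (c or not b)): β-rule — branch into not a  //  (c or not b).
      branch 2.1 (add not a):
        ○ open, literals {a=F}.
      branch 2.2 (add (c or not b)):
        (c or not b): β-rule — branch into c  //  not b.
          branch 2.2.1 (add c):
            ○ open, literals {c=T}.
          branch 2.2.2 (add not b):
            ○ open, literals {b=F}.
0 branches closed, 7 open.
Each open branch fixes some atoms; the unmentioned ones are free. Counting distinct full assignments: branch {b=F, c=F} (a) contributes 2 new; branch {b=F, c=F} (a) contributes 0 new; branch {a=T, b=F} (c) contributes 1 new; branch {b=F, c=T} (a) contributes 1 new; branch {a=F} (b, c) contributes 2 new; branch {c=T} (a, b) contributes 1 new; branch {b=F} (a, c) contributes 0 new. Total: 7.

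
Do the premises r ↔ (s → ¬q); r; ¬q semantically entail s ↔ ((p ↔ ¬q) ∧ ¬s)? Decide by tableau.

Initial set: {(r ↔ (s → ¬q)); r; ¬q; ¬(s ↔ ((p ↔ ¬q) ∧ ¬s))}.
(r ↔ (s → ¬q)): β-rule — branch into r, (s → ¬q)  //  ¬r, ¬(s → ¬q).
  branch 1 (add r, (s → ¬q)):
    ¬(s ↔ ((p ↔ ¬q) ∧ ¬s)): β-rule — branch into s, ¬((p ↔ ¬q) ∧ ¬s)  //  ¬s, ((p ↔ ¬q) ∧ ¬s).
      branch 1.1 (add s, ¬((p ↔ ¬q) ∧ ¬s)):
        (s → ¬q): β-rule — branch into ¬s  //  ¬q.
          branch 1.1.1 (add ¬s):
            × closes — contains both s and ¬s.
          branch 1.1.2 (add ¬q):
            ¬((p ↔ ¬q) ∧ ¬s): β-rule — branch into ¬(p ↔ ¬q)  //  ¬¬s.
              branch 1.1.2.1 (add ¬(p ↔ ¬q)):
                ¬(p ↔ ¬q): β-rule — branch into p, ¬¬q  //  ¬p, ¬q.
                  branch 1.1.2.1.1 (add p, ¬¬q):
                    × closes — contains both q and ¬q.
                  branch 1.1.2.1.2 (add ¬p, ¬q):
                    ○ open, literals {p=0, q=0, r=1, s=1}.
              branch 1.1.2.2 (add ¬¬s):
                ○ open, literals {q=0, r=1, s=1}.
      branch 1.2 (add ¬s, ((p ↔ ¬q) ∧ ¬s)):
        ((p ↔ ¬q) ∧ ¬s): α-rule — add (p ↔ ¬q), ¬s.
        (s → ¬q): β-rule — branch into ¬s  //  ¬q.
          branch 1.2.1 (add ¬s):
            (p ↔ ¬q): β-rule — branch into p, ¬q  //  ¬p, ¬¬q.
              branch 1.2.1.1 (add p, ¬q):
                ○ open, literals {p=1, q=0, r=1, s=0}.
              branch 1.2.1.2 (add ¬p, ¬¬q):
                × closes — contains both q and ¬q.
          branch 1.2.2 (add ¬q):
            (p ↔ ¬q): β-rule — branch into p, ¬q  //  ¬p, ¬¬q.
              branch 1.2.2.1 (add p, ¬q):
                ○ open, literals {p=1, q=0, r=1, s=0}.
              branch 1.2.2.2 (add ¬p, ¬¬q):
                × closes — contains both q and ¬q.
  branch 2 (add ¬r, ¬(s → ¬q)):
    × closes — contains both r and ¬r.
5 branches closed, 4 open.
An open branch gives a countermodel: p=0, q=0, r=1, s=1 (unmentioned atoms arbitrary); the premises hold there but the conclusion fails.

No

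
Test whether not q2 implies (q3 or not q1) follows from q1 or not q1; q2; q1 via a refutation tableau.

Initial set: {(q1 or not q1); q2; q1; not (not q2 implies (q3 or not q1))}.
not (not q2 implies (q3 or not q1)): α-rule — add not q2, not (q3 or not q1).
× closes — contains both q2 and not q2.
All 1 branch closes.
Every branch closed, so the premises entail the conclusion.

Yes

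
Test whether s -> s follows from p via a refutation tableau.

Initial set: {p; !(s -> s)}.
!(s -> s): α-rule — add s, !s.
× closes — contains both s and !s.
All 1 branch closes.
Every branch closed, so the premises entail the conclusion.

Yes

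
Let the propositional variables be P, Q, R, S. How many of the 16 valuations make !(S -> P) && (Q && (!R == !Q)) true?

1

Initial set: {(!(S -> P) && (Q && (!R == !Q)))}.
(!(S -> P) && (Q && (!R == !Q))): α-rule — add !(S -> P), (Q && (!R == !Q)).
!(S -> P): α-rule — add S, !P.
(Q && (!R == !Q)): α-rule — add Q, (!R == !Q).
(!R == !Q): β-rule — branch into !R, !Q  //  !!R, !!Q.
  branch 1 (add !R, !Q):
    × closes — contains both Q and !Q.
  branch 2 (add !!R, !!Q):
    ○ open, literals {P=0, Q=1, R=1, S=1}.
1 branch closed, 1 open.
Each open branch fixes some atoms; the unmentioned ones are free. Counting distinct full assignments: branch {P=0, Q=1, R=1, S=1} (none free) contributes 1 new. Total: 1.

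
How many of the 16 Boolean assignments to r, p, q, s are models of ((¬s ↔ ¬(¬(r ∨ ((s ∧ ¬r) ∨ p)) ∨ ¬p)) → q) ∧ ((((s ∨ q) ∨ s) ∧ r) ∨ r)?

6

Initial set: {T (((¬s ↔ ¬(¬(r ∨ ((s ∧ ¬r) ∨ p)) ∨ ¬p)) → q) ∧ ((((s ∨ q) ∨ s) ∧ r) ∨ r))}.
T (((¬s ↔ ¬(¬(r ∨ ((s ∧ ¬r) ∨ p)) ∨ ¬p)) → q) ∧ ((((s ∨ q) ∨ s) ∧ r) ∨ r)): α-rule — add T ((¬s ↔ ¬(¬(r ∨ ((s ∧ ¬r) ∨ p)) ∨ ¬p)) → q), T ((((s ∨ q) ∨ s) ∧ r) ∨ r).
T ((¬s ↔ ¬(¬(r ∨ ((s ∧ ¬r) ∨ p)) ∨ ¬p)) → q): β-rule — branch into F (¬s ↔ ¬(¬(r ∨ ((s ∧ ¬r) ∨ p)) ∨ ¬p))  //  T q.
  branch 1 (add F (¬s ↔ ¬(¬(r ∨ ((s ∧ ¬r) ∨ p)) ∨ ¬p))):
    T ((((s ∨ q) ∨ s) ∧ r) ∨ r): β-rule — branch into T (((s ∨ q) ∨ s) ∧ r)  //  T r.
      branch 1.1 (add T (((s ∨ q) ∨ s) ∧ r)):
        T (((s ∨ q) ∨ s) ∧ r): α-rule — add T ((s ∨ q) ∨ s), T r.
        F (¬s ↔ ¬(¬(r ∨ ((s ∧ ¬r) ∨ p)) ∨ ¬p)): β-rule — branch into T ¬s, F ¬(¬(r ∨ ((s ∧ ¬r) ∨ p)) ∨ ¬p)  //  F ¬s, T ¬(¬(r ∨ ((s ∧ ¬r) ∨ p)) ∨ ¬p).
          branch 1.1.1 (add T ¬s, F ¬(¬(r ∨ ((s ∧ ¬r) ∨ p)) ∨ ¬p)):
            T ((s ∨ q) ∨ s): β-rule — branch into T (s ∨ q)  //  T s.
              branch 1.1.1.1 (add T (s ∨ q)):
                F ¬(¬(r ∨ ((s ∧ ¬r) ∨ p)) ∨ ¬p): β-rule — branch into T ¬(r ∨ ((s ∧ ¬r) ∨ p))  //  T ¬p.
                  branch 1.1.1.1.1 (add T ¬(r ∨ ((s ∧ ¬r) ∨ p))):
                    T ¬(r ∨ ((s ∧ ¬r) ∨ p)): α-rule — add F r, F ((s ∧ ¬r) ∨ p).
                    × closes — contains both r and ¬r.
                  branch 1.1.1.1.2 (add T ¬p):
                    T (s ∨ q): β-rule — branch into T s  //  T q.
                      branch 1.1.1.1.2.1 (add T s):
                        × closes — contains both s and ¬s.
                      branch 1.1.1.1.2.2 (add T q):
                        ○ open, literals {p=false, q=true, r=true, s=false}.
              branch 1.1.1.2 (add T s):
                × closes — contains both s and ¬s.
          branch 1.1.2 (add F ¬s, T ¬(¬(r ∨ ((s ∧ ¬r) ∨ p)) ∨ ¬p)):
            T ¬(¬(r ∨ ((s ∧ ¬r) ∨ p)) ∨ ¬p): α-rule — add F ¬(r ∨ ((s ∧ ¬r) ∨ p)), F ¬p.
            T ((s ∨ q) ∨ s): β-rule — branch into T (s ∨ q)  //  T s.
              branch 1.1.2.1 (add T (s ∨ q)):
                F ¬(r ∨ ((s ∧ ¬r) ∨ p)): β-rule — branch into T r  //  T ((s ∧ ¬r) ∨ p).
                  branch 1.1.2.1.1 (add T r):
                    T (s ∨ q): β-rule — branch into T s  //  T q.
                      branch 1.1.2.1.1.1 (add T s):
                        ○ open, literals {p=true, r=true, s=true}.
                      branch 1.1.2.1.1.2 (add T q):
                        ○ open, literals {p=true, q=true, r=true, s=true}.
                  branch 1.1.2.1.2 (add T ((s ∧ ¬r) ∨ p)):
                    T (s ∨ q): β-rule — branch into T s  //  T q.
                      branch 1.1.2.1.2.1 (add T s):
                        T ((s ∧ ¬r) ∨ p): β-rule — branch into T (s ∧ ¬r)  //  T p.
                          branch 1.1.2.1.2.1.1 (add T (s ∧ ¬r)):
                            T (s ∧ ¬r): α-rule — add T s, T ¬r.
                            × closes — contains both r and ¬r.
                          branch 1.1.2.1.2.1.2 (add T p):
                            ○ open, literals {p=true, r=true, s=true}.
                      branch 1.1.2.1.2.2 (add T q):
                        T ((s ∧ ¬r) ∨ p): β-rule — branch into T (s ∧ ¬r)  //  T p.
                          branch 1.1.2.1.2.2.1 (add T (s ∧ ¬r)):
                            T (s ∧ ¬r): α-rule — add T s, T ¬r.
                            × closes — contains both r and ¬r.
                          branch 1.1.2.1.2.2.2 (add T p):
                            ○ open, literals {p=true, q=true, r=true, s=true}.
              branch 1.1.2.2 (add T s):
                F ¬(r ∨ ((s ∧ ¬r) ∨ p)): β-rule — branch into T r  //  T ((s ∧ ¬r) ∨ p).
                  branch 1.1.2.2.1 (add T r):
                    ○ open, literals {p=true, r=true, s=true}.
                  branch 1.1.2.2.2 (add T ((s ∧ ¬r) ∨ p)):
                    T ((s ∧ ¬r) ∨ p): β-rule — branch into T (s ∧ ¬r)  //  T p.
                      branch 1.1.2.2.2.1 (add T (s ∧ ¬r)):
                        T (s ∧ ¬r): α-rule — add T s, T ¬r.
                        × closes — contains both r and ¬r.
                      branch 1.1.2.2.2.2 (add T p):
                        ○ open, literals {p=true, r=true, s=true}.
      branch 1.2 (add T r):
        F (¬s ↔ ¬(¬(r ∨ ((s ∧ ¬r) ∨ p)) ∨ ¬p)): β-rule — branch into T ¬s, F ¬(¬(r ∨ ((s ∧ ¬r) ∨ p)) ∨ ¬p)  //  F ¬s, T ¬(¬(r ∨ ((s ∧ ¬r) ∨ p)) ∨ ¬p).
          branch 1.2.1 (add T ¬s, F ¬(¬(r ∨ ((s ∧ ¬r) ∨ p)) ∨ ¬p)):
            F ¬(¬(r ∨ ((s ∧ ¬r) ∨ p)) ∨ ¬p): β-rule — branch into T ¬(r ∨ ((s ∧ ¬r) ∨ p))  //  T ¬p.
              branch 1.2.1.1 (add T ¬(r ∨ ((s ∧ ¬r) ∨ p))):
                T ¬(r ∨ ((s ∧ ¬r) ∨ p)): α-rule — add F r, F ((s ∧ ¬r) ∨ p).
                × closes — contains both r and ¬r.
              branch 1.2.1.2 (add T ¬p):
                ○ open, literals {p=false, r=true, s=false}.
          branch 1.2.2 (add F ¬s, T ¬(¬(r ∨ ((s ∧ ¬r) ∨ p)) ∨ ¬p)):
            T ¬(¬(r ∨ ((s ∧ ¬r) ∨ p)) ∨ ¬p): α-rule — add F ¬(r ∨ ((s ∧ ¬r) ∨ p)), F ¬p.
            F ¬(r ∨ ((s ∧ ¬r) ∨ p)): β-rule — branch into T r  //  T ((s ∧ ¬r) ∨ p).
              branch 1.2.2.1 (add T r):
                ○ open, literals {p=true, r=true, s=true}.
              branch 1.2.2.2 (add T ((s ∧ ¬r) ∨ p)):
                T ((s ∧ ¬r) ∨ p): β-rule — branch into T (s ∧ ¬r)  //  T p.
                  branch 1.2.2.2.1 (add T (s ∧ ¬r)):
                    T (s ∧ ¬r): α-rule — add T s, T ¬r.
                    × closes — contains both r and ¬r.
                  branch 1.2.2.2.2 (add T p):
                    ○ open, literals {p=true, r=true, s=true}.
  branch 2 (add T q):
    T ((((s ∨ q) ∨ s) ∧ r) ∨ r): β-rule — branch into T (((s ∨ q) ∨ s) ∧ r)  //  T r.
      branch 2.1 (add T (((s ∨ q) ∨ s) ∧ r)):
        T (((s ∨ q) ∨ s) ∧ r): α-rule — add T ((s ∨ q) ∨ s), T r.
        T ((s ∨ q) ∨ s): β-rule — branch into T (s ∨ q)  //  T s.
          branch 2.1.1 (add T (s ∨ q)):
            T (s ∨ q): β-rule — branch into T s  //  T q.
              branch 2.1.1.1 (add T s):
                ○ open, literals {q=true, r=true, s=true}.
              branch 2.1.1.2 (add T q):
                ○ open, literals {q=true, r=true}.
          branch 2.1.2 (add T s):
            ○ open, literals {q=true, r=true, s=true}.
      branch 2.2 (add T r):
        ○ open, literals {q=true, r=true}.
8 branches closed, 14 open.
Each open branch fixes some atoms; the unmentioned ones are free. Counting distinct full assignments: branch {p=false, q=true, r=true, s=false} (none free) contributes 1 new; branch {p=true, r=true, s=true} (q) contributes 2 new; branch {p=true, q=true, r=true, s=true} (none free) contributes 0 new; branch {p=true, r=true, s=true} (q) contributes 0 new; branch {p=true, q=true, r=true, s=true} (none free) contributes 0 new; branch {p=true, r=true, s=true} (q) contributes 0 new; branch {p=true, r=true, s=true} (q) contributes 0 new; branch {p=false, r=true, s=false} (q) contributes 1 new; branch {p=true, r=true, s=true} (q) contributes 0 new; branch {p=true, r=true, s=true} (q) contributes 0 new; branch {q=true, r=true, s=true} (p) contributes 1 new; branch {q=true, r=true} (p, s) contributes 1 new; branch {q=true, r=true, s=true} (p) contributes 0 new; branch {q=true, r=true} (p, s) contributes 0 new. Total: 6.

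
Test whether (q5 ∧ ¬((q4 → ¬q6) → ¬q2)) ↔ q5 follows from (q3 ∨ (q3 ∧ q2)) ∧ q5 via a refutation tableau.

Initial set: {((q3 ∨ (q3 ∧ q2)) ∧ q5); ¬((q5 ∧ ¬((q4 → ¬q6) → ¬q2)) ↔ q5)}.
((q3 ∨ (q3 ∧ q2)) ∧ q5): α-rule — add (q3 ∨ (q3 ∧ q2)), q5.
¬((q5 ∧ ¬((q4 → ¬q6) → ¬q2)) ↔ q5): β-rule — branch into (q5 ∧ ¬((q4 → ¬q6) → ¬q2)), ¬q5  //  ¬(q5 ∧ ¬((q4 → ¬q6) → ¬q2)), q5.
  branch 1 (add (q5 ∧ ¬((q4 → ¬q6) → ¬q2)), ¬q5):
    × closes — contains both q5 and ¬q5.
  branch 2 (add ¬(q5 ∧ ¬((q4 → ¬q6) → ¬q2)), q5):
    (q3 ∨ (q3 ∧ q2)): β-rule — branch into q3  //  (q3 ∧ q2).
      branch 2.1 (add q3):
        ¬(q5 ∧ ¬((q4 → ¬q6) → ¬q2)): β-rule — branch into ¬q5  //  ¬¬((q4 → ¬q6) → ¬q2).
          branch 2.1.1 (add ¬q5):
            × closes — contains both q5 and ¬q5.
          branch 2.1.2 (add ¬¬((q4 → ¬q6) → ¬q2)):
            ¬¬((q4 → ¬q6) → ¬q2): β-rule — branch into ¬(q4 → ¬q6)  //  ¬q2.
              branch 2.1.2.1 (add ¬(q4 → ¬q6)):
                ¬(q4 → ¬q6): α-rule — add q4, ¬¬q6.
                ○ open, literals {q3=true, q4=true, q5=true, q6=true}.
              branch 2.1.2.2 (add ¬q2):
                ○ open, literals {q2=false, q3=true, q5=true}.
      branch 2.2 (add (q3 ∧ q2)):
        (q3 ∧ q2): α-rule — add q3, q2.
        ¬(q5 ∧ ¬((q4 → ¬q6) → ¬q2)): β-rule — branch into ¬q5  //  ¬¬((q4 → ¬q6) → ¬q2).
          branch 2.2.1 (add ¬q5):
            × closes — contains both q5 and ¬q5.
          branch 2.2.2 (add ¬¬((q4 → ¬q6) → ¬q2)):
            ¬¬((q4 → ¬q6) → ¬q2): β-rule — branch into ¬(q4 → ¬q6)  //  ¬q2.
              branch 2.2.2.1 (add ¬(q4 → ¬q6)):
                ¬(q4 → ¬q6): α-rule — add q4, ¬¬q6.
                ○ open, literals {q2=true, q3=true, q4=true, q5=true, q6=true}.
              branch 2.2.2.2 (add ¬q2):
                × closes — contains both q2 and ¬q2.
4 branches closed, 3 open.
An open branch gives a countermodel: q3=true, q4=true, q5=true, q6=true (unmentioned atoms arbitrary); the premises hold there but the conclusion fails.

No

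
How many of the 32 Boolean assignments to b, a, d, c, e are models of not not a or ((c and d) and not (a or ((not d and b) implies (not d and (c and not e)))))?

Initial set: {(not not a or ((c and d) and not (a or ((not d and b) implies (not d and (c and not e))))))}.
(not not a or ((c and d) and not (a or ((not d and b) implies (not d and (c and not e)))))): β-rule — branch into not not a  //  ((c and d) and not (a or ((not d and b) implies (not d and (c and not e))))).
  branch 1 (add not not a):
    not not a: drop double negation, giving a.
    ○ open, literals {a=T}.
  branch 2 (add ((c and d) and not (a or ((not d and b) implies (not d and (c and not e)))))):
    ((c and d) and not (a or ((not d and b) implies (not d and (c and not e))))): α-rule — add (c and d), not (a or ((not d and b) implies (not d and (c and not e)))).
    (c and d): α-rule — add c, d.
    not (a or ((not d and b) implies (not d and (c and not e)))): α-rule — add not a, not ((not d and b) implies (not d and (c and not e))).
    not ((not d and b) implies (not d and (c and not e))): α-rule — add (not d and b), not (not d and (c and not e)).
    (not d and b): α-rule — add not d, b.
    × closes — contains both d and not d.
1 branch closed, 1 open.
Each open branch fixes some atoms; the unmentioned ones are free. Counting distinct full assignments: branch {a=T} (b, d, c, e) contributes 16 new. Total: 16.

16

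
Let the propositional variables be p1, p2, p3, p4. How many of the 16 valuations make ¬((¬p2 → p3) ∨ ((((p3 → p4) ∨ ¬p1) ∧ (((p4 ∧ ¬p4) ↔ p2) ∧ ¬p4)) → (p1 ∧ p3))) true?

2

Initial set: {T ¬((¬p2 → p3) ∨ ((((p3 → p4) ∨ ¬p1) ∧ (((p4 ∧ ¬p4) ↔ p2) ∧ ¬p4)) → (p1 ∧ p3)))}.
T ¬((¬p2 → p3) ∨ ((((p3 → p4) ∨ ¬p1) ∧ (((p4 ∧ ¬p4) ↔ p2) ∧ ¬p4)) → (p1 ∧ p3))): α-rule — add F (¬p2 → p3), F ((((p3 → p4) ∨ ¬p1) ∧ (((p4 ∧ ¬p4) ↔ p2) ∧ ¬p4)) → (p1 ∧ p3)).
F (¬p2 → p3): α-rule — add T ¬p2, F p3.
F ((((p3 → p4) ∨ ¬p1) ∧ (((p4 ∧ ¬p4) ↔ p2) ∧ ¬p4)) → (p1 ∧ p3)): α-rule — add T (((p3 → p4) ∨ ¬p1) ∧ (((p4 ∧ ¬p4) ↔ p2) ∧ ¬p4)), F (p1 ∧ p3).
T (((p3 → p4) ∨ ¬p1) ∧ (((p4 ∧ ¬p4) ↔ p2) ∧ ¬p4)): α-rule — add T ((p3 → p4) ∨ ¬p1), T (((p4 ∧ ¬p4) ↔ p2) ∧ ¬p4).
T (((p4 ∧ ¬p4) ↔ p2) ∧ ¬p4): α-rule — add T ((p4 ∧ ¬p4) ↔ p2), T ¬p4.
F (p1 ∧ p3): β-rule — branch into F p1  //  F p3.
  branch 1 (add F p1):
    T ((p3 → p4) ∨ ¬p1): β-rule — branch into T (p3 → p4)  //  T ¬p1.
      branch 1.1 (add T (p3 → p4)):
        T ((p4 ∧ ¬p4) ↔ p2): β-rule — branch into T (p4 ∧ ¬p4), T p2  //  F (p4 ∧ ¬p4), F p2.
          branch 1.1.1 (add T (p4 ∧ ¬p4), T p2):
            × closes — contains both p2 and ¬p2.
          branch 1.1.2 (add F (p4 ∧ ¬p4), F p2):
            T (p3 → p4): β-rule — branch into F p3  //  T p4.
              branch 1.1.2.1 (add F p3):
                F (p4 ∧ ¬p4): β-rule — branch into F p4  //  F ¬p4.
                  branch 1.1.2.1.1 (add F p4):
                    ○ open, literals {p1=0, p2=0, p3=0, p4=0}.
                  branch 1.1.2.1.2 (add F ¬p4):
                    × closes — contains both p4 and ¬p4.
              branch 1.1.2.2 (add T p4):
                × closes — contains both p4 and ¬p4.
      branch 1.2 (add T ¬p1):
        T ((p4 ∧ ¬p4) ↔ p2): β-rule — branch into T (p4 ∧ ¬p4), T p2  //  F (p4 ∧ ¬p4), F p2.
          branch 1.2.1 (add T (p4 ∧ ¬p4), T p2):
            × closes — contains both p2 and ¬p2.
          branch 1.2.2 (add F (p4 ∧ ¬p4), F p2):
            F (p4 ∧ ¬p4): β-rule — branch into F p4  //  F ¬p4.
              branch 1.2.2.1 (add F p4):
                ○ open, literals {p1=0, p2=0, p3=0, p4=0}.
              branch 1.2.2.2 (add F ¬p4):
                × closes — contains both p4 and ¬p4.
  branch 2 (add F p3):
    T ((p3 → p4) ∨ ¬p1): β-rule — branch into T (p3 → p4)  //  T ¬p1.
      branch 2.1 (add T (p3 → p4)):
        T ((p4 ∧ ¬p4) ↔ p2): β-rule — branch into T (p4 ∧ ¬p4), T p2  //  F (p4 ∧ ¬p4), F p2.
          branch 2.1.1 (add T (p4 ∧ ¬p4), T p2):
            × closes — contains both p2 and ¬p2.
          branch 2.1.2 (add F (p4 ∧ ¬p4), F p2):
            T (p3 → p4): β-rule — branch into F p3  //  T p4.
              branch 2.1.2.1 (add F p3):
                F (p4 ∧ ¬p4): β-rule — branch into F p4  //  F ¬p4.
                  branch 2.1.2.1.1 (add F p4):
                    ○ open, literals {p2=0, p3=0, p4=0}.
                  branch 2.1.2.1.2 (add F ¬p4):
                    × closes — contains both p4 and ¬p4.
              branch 2.1.2.2 (add T p4):
                × closes — contains both p4 and ¬p4.
      branch 2.2 (add T ¬p1):
        T ((p4 ∧ ¬p4) ↔ p2): β-rule — branch into T (p4 ∧ ¬p4), T p2  //  F (p4 ∧ ¬p4), F p2.
          branch 2.2.1 (add T (p4 ∧ ¬p4), T p2):
            × closes — contains both p2 and ¬p2.
          branch 2.2.2 (add F (p4 ∧ ¬p4), F p2):
            F (p4 ∧ ¬p4): β-rule — branch into F p4  //  F ¬p4.
              branch 2.2.2.1 (add F p4):
                ○ open, literals {p1=0, p2=0, p3=0, p4=0}.
              branch 2.2.2.2 (add F ¬p4):
                × closes — contains both p4 and ¬p4.
10 branches closed, 4 open.
Each open branch fixes some atoms; the unmentioned ones are free. Counting distinct full assignments: branch {p1=0, p2=0, p3=0, p4=0} (none free) contributes 1 new; branch {p1=0, p2=0, p3=0, p4=0} (none free) contributes 0 new; branch {p2=0, p3=0, p4=0} (p1) contributes 1 new; branch {p1=0, p2=0, p3=0, p4=0} (none free) contributes 0 new. Total: 2.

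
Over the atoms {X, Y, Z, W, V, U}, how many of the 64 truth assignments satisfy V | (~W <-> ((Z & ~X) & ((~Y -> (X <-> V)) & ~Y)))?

Initial set: {(V | (~W <-> ((Z & ~X) & ((~Y -> (X <-> V)) & ~Y))))}.
(V | (~W <-> ((Z & ~X) & ((~Y -> (X <-> V)) & ~Y)))): β-rule — branch into V  //  (~W <-> ((Z & ~X) & ((~Y -> (X <-> V)) & ~Y))).
  branch 1 (add V):
    ○ open, literals {V=T}.
  branch 2 (add (~W <-> ((Z & ~X) & ((~Y -> (X <-> V)) & ~Y)))):
    (~W <-> ((Z & ~X) & ((~Y -> (X <-> V)) & ~Y))): β-rule — branch into ~W, ((Z & ~X) & ((~Y -> (X <-> V)) & ~Y))  //  ~~W, ~((Z & ~X) & ((~Y -> (X <-> V)) & ~Y)).
      branch 2.1 (add ~W, ((Z & ~X) & ((~Y -> (X <-> V)) & ~Y))):
        ((Z & ~X) & ((~Y -> (X <-> V)) & ~Y)): α-rule — add (Z & ~X), ((~Y -> (X <-> V)) & ~Y).
        (Z & ~X): α-rule — add Z, ~X.
        ((~Y -> (X <-> V)) & ~Y): α-rule — add (~Y -> (X <-> V)), ~Y.
        (~Y -> (X <-> V)): β-rule — branch into ~~Y  //  (X <-> V).
          branch 2.1.1 (add ~~Y):
            × closes — contains both Y and ~Y.
          branch 2.1.2 (add (X <-> V)):
            (X <-> V): β-rule — branch into X, V  //  ~X, ~V.
              branch 2.1.2.1 (add X, V):
                × closes — contains both X and ~X.
              branch 2.1.2.2 (add ~X, ~V):
                ○ open, literals {V=F, W=F, X=F, Y=F, Z=T}.
      branch 2.2 (add ~~W, ~((Z & ~X) & ((~Y -> (X <-> V)) & ~Y))):
        ~((Z & ~X) & ((~Y -> (X <-> V)) & ~Y)): β-rule — branch into ~(Z & ~X)  //  ~((~Y -> (X <-> V)) & ~Y).
          branch 2.2.1 (add ~(Z & ~X)):
            ~(Z & ~X): β-rule — branch into ~Z  //  ~~X.
              branch 2.2.1.1 (add ~Z):
                ○ open, literals {W=T, Z=F}.
              branch 2.2.1.2 (add ~~X):
                ○ open, literals {W=T, X=T}.
          branch 2.2.2 (add ~((~Y -> (X <-> V)) & ~Y)):
            ~((~Y -> (X <-> V)) & ~Y): β-rule — branch into ~(~Y -> (X <-> V))  //  ~~Y.
              branch 2.2.2.1 (add ~(~Y -> (X <-> V))):
                ~(~Y -> (X <-> V)): α-rule — add ~Y, ~(X <-> V).
                ~(X <-> V): β-rule — branch into X, ~V  //  ~X, V.
                  branch 2.2.2.1.1 (add X, ~V):
                    ○ open, literals {V=F, W=T, X=T, Y=F}.
                  branch 2.2.2.1.2 (add ~X, V):
                    ○ open, literals {V=T, W=T, X=F, Y=F}.
              branch 2.2.2.2 (add ~~Y):
                ○ open, literals {W=T, Y=T}.
2 branches closed, 7 open.
Each open branch fixes some atoms; the unmentioned ones are free. Counting distinct full assignments: branch {V=T} (X, Y, Z, W, U) contributes 32 new; branch {V=F, W=F, X=F, Y=F, Z=T} (U) contributes 2 new; branch {W=T, Z=F} (X, Y, V, U) contributes 8 new; branch {W=T, X=T} (Y, Z, V, U) contributes 4 new; branch {V=F, W=T, X=T, Y=F} (Z, U) contributes 0 new; branch {V=T, W=T, X=F, Y=F} (Z, U) contributes 0 new; branch {W=T, Y=T} (X, Z, V, U) contributes 2 new. Total: 48.

48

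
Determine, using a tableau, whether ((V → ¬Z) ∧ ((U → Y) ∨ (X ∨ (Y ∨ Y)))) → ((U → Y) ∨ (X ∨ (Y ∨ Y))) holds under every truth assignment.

Assume the negation and expand:
Initial set: {¬(((V → ¬Z) ∧ ((U → Y) ∨ (X ∨ (Y ∨ Y)))) → ((U → Y) ∨ (X ∨ (Y ∨ Y))))}.
¬(((V → ¬Z) ∧ ((U → Y) ∨ (X ∨ (Y ∨ Y)))) → ((U → Y) ∨ (X ∨ (Y ∨ Y)))): α-rule — add ((V → ¬Z) ∧ ((U → Y) ∨ (X ∨ (Y ∨ Y)))), ¬((U → Y) ∨ (X ∨ (Y ∨ Y))).
((V → ¬Z) ∧ ((U → Y) ∨ (X ∨ (Y ∨ Y)))): α-rule — add (V → ¬Z), ((U → Y) ∨ (X ∨ (Y ∨ Y))).
¬((U → Y) ∨ (X ∨ (Y ∨ Y))): α-rule — add ¬(U → Y), ¬(X ∨ (Y ∨ Y)).
¬(U → Y): α-rule — add U, ¬Y.
¬(X ∨ (Y ∨ Y)): α-rule — add ¬X, ¬(Y ∨ Y).
¬(Y ∨ Y): α-rule — add ¬Y, ¬Y.
(V → ¬Z): β-rule — branch into ¬V  //  ¬Z.
  branch 1 (add ¬V):
    ((U → Y) ∨ (X ∨ (Y ∨ Y))): β-rule — branch into (U → Y)  //  (X ∨ (Y ∨ Y)).
      branch 1.1 (add (U → Y)):
        (U → Y): β-rule — branch into ¬U  //  Y.
          branch 1.1.1 (add ¬U):
            × closes — contains both U and ¬U.
          branch 1.1.2 (add Y):
            × closes — contains both Y and ¬Y.
      branch 1.2 (add (X ∨ (Y ∨ Y))):
        (X ∨ (Y ∨ Y)): β-rule — branch into X  //  (Y ∨ Y).
          branch 1.2.1 (add X):
            × closes — contains both X and ¬X.
          branch 1.2.2 (add (Y ∨ Y)):
            (Y ∨ Y): β-rule — branch into Y  //  Y.
              branch 1.2.2.1 (add Y):
                × closes — contains both Y and ¬Y.
              branch 1.2.2.2 (add Y):
                × closes — contains both Y and ¬Y.
  branch 2 (add ¬Z):
    ((U → Y) ∨ (X ∨ (Y ∨ Y))): β-rule — branch into (U → Y)  //  (X ∨ (Y ∨ Y)).
      branch 2.1 (add (U → Y)):
        (U → Y): β-rule — branch into ¬U  //  Y.
          branch 2.1.1 (add ¬U):
            × closes — contains both U and ¬U.
          branch 2.1.2 (add Y):
            × closes — contains both Y and ¬Y.
      branch 2.2 (add (X ∨ (Y ∨ Y))):
        (X ∨ (Y ∨ Y)): β-rule — branch into X  //  (Y ∨ Y).
          branch 2.2.1 (add X):
            × closes — contains both X and ¬X.
          branch 2.2.2 (add (Y ∨ Y)):
            (Y ∨ Y): β-rule — branch into Y  //  Y.
              branch 2.2.2.1 (add Y):
                × closes — contains both Y and ¬Y.
              branch 2.2.2.2 (add Y):
                × closes — contains both Y and ¬Y.
All 10 branches close.
Every branch closed, so the negation is unsatisfiable and the formula is valid.

Valid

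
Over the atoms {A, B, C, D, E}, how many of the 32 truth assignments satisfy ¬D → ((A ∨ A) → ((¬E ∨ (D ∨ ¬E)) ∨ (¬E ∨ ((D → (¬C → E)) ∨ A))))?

Initial set: {(¬D → ((A ∨ A) → ((¬E ∨ (D ∨ ¬E)) ∨ (¬E ∨ ((D → (¬C → E)) ∨ A)))))}.
(¬D → ((A ∨ A) → ((¬E ∨ (D ∨ ¬E)) ∨ (¬E ∨ ((D → (¬C → E)) ∨ A))))): β-rule — branch into ¬¬D  //  ((A ∨ A) → ((¬E ∨ (D ∨ ¬E)) ∨ (¬E ∨ ((D → (¬C → E)) ∨ A)))).
  branch 1 (add ¬¬D):
    ○ open, literals {D=true}.
  branch 2 (add ((A ∨ A) → ((¬E ∨ (D ∨ ¬E)) ∨ (¬E ∨ ((D → (¬C → E)) ∨ A))))):
    ((A ∨ A) → ((¬E ∨ (D ∨ ¬E)) ∨ (¬E ∨ ((D → (¬C → E)) ∨ A)))): β-rule — branch into ¬(A ∨ A)  //  ((¬E ∨ (D ∨ ¬E)) ∨ (¬E ∨ ((D → (¬C → E)) ∨ A))).
      branch 2.1 (add ¬(A ∨ A)):
        ¬(A ∨ A): α-rule — add ¬A, ¬A.
        ○ open, literals {A=false}.
      branch 2.2 (add ((¬E ∨ (D ∨ ¬E)) ∨ (¬E ∨ ((D → (¬C → E)) ∨ A)))):
        ((¬E ∨ (D ∨ ¬E)) ∨ (¬E ∨ ((D → (¬C → E)) ∨ A))): β-rule — branch into (¬E ∨ (D ∨ ¬E))  //  (¬E ∨ ((D → (¬C → E)) ∨ A)).
          branch 2.2.1 (add (¬E ∨ (D ∨ ¬E))):
            (¬E ∨ (D ∨ ¬E)): β-rule — branch into ¬E  //  (D ∨ ¬E).
              branch 2.2.1.1 (add ¬E):
                ○ open, literals {E=false}.
              branch 2.2.1.2 (add (D ∨ ¬E)):
                (D ∨ ¬E): β-rule — branch into D  //  ¬E.
                  branch 2.2.1.2.1 (add D):
                    ○ open, literals {D=true}.
                  branch 2.2.1.2.2 (add ¬E):
                    ○ open, literals {E=false}.
          branch 2.2.2 (add (¬E ∨ ((D → (¬C → E)) ∨ A))):
            (¬E ∨ ((D → (¬C → E)) ∨ A)): β-rule — branch into ¬E  //  ((D → (¬C → E)) ∨ A).
              branch 2.2.2.1 (add ¬E):
                ○ open, literals {E=false}.
              branch 2.2.2.2 (add ((D → (¬C → E)) ∨ A)):
                ((D → (¬C → E)) ∨ A): β-rule — branch into (D → (¬C → E))  //  A.
                  branch 2.2.2.2.1 (add (D → (¬C → E))):
                    (D → (¬C → E)): β-rule — branch into ¬D  //  (¬C → E).
                      branch 2.2.2.2.1.1 (add ¬D):
                        ○ open, literals {D=false}.
                      branch 2.2.2.2.1.2 (add (¬C → E)):
                        (¬C → E): β-rule — branch into ¬¬C  //  E.
                          branch 2.2.2.2.1.2.1 (add ¬¬C):
                            ○ open, literals {C=true}.
                          branch 2.2.2.2.1.2.2 (add E):
                            ○ open, literals {E=true}.
                  branch 2.2.2.2.2 (add A):
                    ○ open, literals {A=true}.
0 branches closed, 10 open.
Each open branch fixes some atoms; the unmentioned ones are free. Counting distinct full assignments: branch {D=true} (A, B, C, E) contributes 16 new; branch {A=false} (B, C, D, E) contributes 8 new; branch {E=false} (A, B, C, D) contributes 4 new; branch {D=true} (A, B, C, E) contributes 0 new; branch {E=false} (A, B, C, D) contributes 0 new; branch {E=false} (A, B, C, D) contributes 0 new; branch {D=false} (A, B, C, E) contributes 4 new; branch {C=true} (A, B, D, E) contributes 0 new; branch {E=true} (A, B, C, D) contributes 0 new; branch {A=true} (B, C, D, E) contributes 0 new. Total: 32.

32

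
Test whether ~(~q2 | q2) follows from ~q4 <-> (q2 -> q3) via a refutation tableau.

No

Initial set: {(~q4 <-> (q2 -> q3)); ~~(~q2 | q2)}.
(~q4 <-> (q2 -> q3)): β-rule — branch into ~q4, (q2 -> q3)  //  ~~q4, ~(q2 -> q3).
  branch 1 (add ~q4, (q2 -> q3)):
    ~~(~q2 | q2): β-rule — branch into ~q2  //  q2.
      branch 1.1 (add ~q2):
        (q2 -> q3): β-rule — branch into ~q2  //  q3.
          branch 1.1.1 (add ~q2):
            ○ open, literals {q2=false, q4=false}.
          branch 1.1.2 (add q3):
            ○ open, literals {q2=false, q3=true, q4=false}.
      branch 1.2 (add q2):
        (q2 -> q3): β-rule — branch into ~q2  //  q3.
          branch 1.2.1 (add ~q2):
            × closes — contains both q2 and ~q2.
          branch 1.2.2 (add q3):
            ○ open, literals {q2=true, q3=true, q4=false}.
  branch 2 (add ~~q4, ~(q2 -> q3)):
    ~(q2 -> q3): α-rule — add q2, ~q3.
    ~~(~q2 | q2): β-rule — branch into ~q2  //  q2.
      branch 2.1 (add ~q2):
        × closes — contains both q2 and ~q2.
      branch 2.2 (add q2):
        ○ open, literals {q2=true, q3=false, q4=true}.
2 branches closed, 4 open.
An open branch gives a countermodel: q2=false, q4=false (unmentioned atoms arbitrary); the premises hold there but the conclusion fails.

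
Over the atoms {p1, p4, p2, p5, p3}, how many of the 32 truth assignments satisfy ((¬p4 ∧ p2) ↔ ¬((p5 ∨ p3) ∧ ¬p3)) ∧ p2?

8

Initial set: {(((¬p4 ∧ p2) ↔ ¬((p5 ∨ p3) ∧ ¬p3)) ∧ p2)}.
(((¬p4 ∧ p2) ↔ ¬((p5 ∨ p3) ∧ ¬p3)) ∧ p2): α-rule — add ((¬p4 ∧ p2) ↔ ¬((p5 ∨ p3) ∧ ¬p3)), p2.
((¬p4 ∧ p2) ↔ ¬((p5 ∨ p3) ∧ ¬p3)): β-rule — branch into (¬p4 ∧ p2), ¬((p5 ∨ p3) ∧ ¬p3)  //  ¬(¬p4 ∧ p2), ¬¬((p5 ∨ p3) ∧ ¬p3).
  branch 1 (add (¬p4 ∧ p2), ¬((p5 ∨ p3) ∧ ¬p3)):
    (¬p4 ∧ p2): α-rule — add ¬p4, p2.
    ¬((p5 ∨ p3) ∧ ¬p3): β-rule — branch into ¬(p5 ∨ p3)  //  ¬¬p3.
      branch 1.1 (add ¬(p5 ∨ p3)):
        ¬(p5 ∨ p3): α-rule — add ¬p5, ¬p3.
        ○ open, literals {p2=T, p3=F, p4=F, p5=F}.
      branch 1.2 (add ¬¬p3):
        ○ open, literals {p2=T, p3=T, p4=F}.
  branch 2 (add ¬(¬p4 ∧ p2), ¬¬((p5 ∨ p3) ∧ ¬p3)):
    ¬¬((p5 ∨ p3) ∧ ¬p3): α-rule — add (p5 ∨ p3), ¬p3.
    ¬(¬p4 ∧ p2): β-rule — branch into ¬¬p4  //  ¬p2.
      branch 2.1 (add ¬¬p4):
        (p5 ∨ p3): β-rule — branch into p5  //  p3.
          branch 2.1.1 (add p5):
            ○ open, literals {p2=T, p3=F, p4=T, p5=T}.
          branch 2.1.2 (add p3):
            × closes — contains both p3 and ¬p3.
      branch 2.2 (add ¬p2):
        × closes — contains both p2 and ¬p2.
2 branches closed, 3 open.
Each open branch fixes some atoms; the unmentioned ones are free. Counting distinct full assignments: branch {p2=T, p3=F, p4=F, p5=F} (p1) contributes 2 new; branch {p2=T, p3=T, p4=F} (p1, p5) contributes 4 new; branch {p2=T, p3=F, p4=T, p5=T} (p1) contributes 2 new. Total: 8.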